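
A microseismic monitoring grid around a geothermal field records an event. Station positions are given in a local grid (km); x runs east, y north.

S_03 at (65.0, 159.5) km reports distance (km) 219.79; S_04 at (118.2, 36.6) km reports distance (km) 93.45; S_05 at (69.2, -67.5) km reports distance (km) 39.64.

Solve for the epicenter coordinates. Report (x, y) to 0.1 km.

107.2 km east, -56.2 km north

Circle about each station: (x − 65.0)² + (y − 159.5)² = 219.79²; (x − 118.2)² + (y − 36.6)² = 93.45²; (x − 69.2)² + (y + 67.5)² = 39.64².
Subtracting pairs of circle equations eliminates x²+y² and gives linear equations (the radical axes):
106.4 x − 245.8 y = 25220.29
8.4 x − 454.0 y = 26415.95
Solving the 2×2 system: x ≈ 107.2, y ≈ -56.2 km.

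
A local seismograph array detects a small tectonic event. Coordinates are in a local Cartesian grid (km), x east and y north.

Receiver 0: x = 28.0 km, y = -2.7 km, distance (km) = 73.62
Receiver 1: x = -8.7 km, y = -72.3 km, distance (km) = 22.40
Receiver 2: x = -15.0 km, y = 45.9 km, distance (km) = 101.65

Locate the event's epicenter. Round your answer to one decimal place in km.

(-23.4, -55.4)

Circle about each station: (x − 28.0)² + (y + 2.7)² = 73.62²; (x + 8.7)² + (y + 72.3)² = 22.40²; (x + 15.0)² + (y − 45.9)² = 101.65².
Subtracting the Receiver 0 equation from the Receiver 1 and Receiver 2 equations removes the quadratic terms:
-73.4 x − 139.2 y = 9429.83
-86.0 x + 97.2 y = -3372.30
Solving the 2×2 system: x ≈ -23.4, y ≈ -55.4 km.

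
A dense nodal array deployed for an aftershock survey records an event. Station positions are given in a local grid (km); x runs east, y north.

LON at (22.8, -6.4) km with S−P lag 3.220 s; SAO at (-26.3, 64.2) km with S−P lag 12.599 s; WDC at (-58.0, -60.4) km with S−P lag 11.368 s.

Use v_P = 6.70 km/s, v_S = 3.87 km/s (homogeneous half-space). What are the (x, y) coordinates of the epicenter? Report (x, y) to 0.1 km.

Distance from S−P lag: d = Δt · v_P v_S / (v_P − v_S) = Δt · (6.70·3.87)/(6.70−3.87) ≈ 9.1622·Δt.
So d_LON = 29.50, d_SAO = 115.43, d_WDC = 104.16 km.
Circle about each station: (x − 22.8)² + (y + 6.4)² = 29.50²; (x + 26.3)² + (y − 64.2)² = 115.43²; (x + 58.0)² + (y + 60.4)² = 104.16².
Subtracting pairs of circle equations eliminates x²+y² and gives linear equations (the radical axes):
-98.2 x + 141.2 y = -8201.30
-161.6 x − 108.0 y = -3527.70
Solving the 2×2 system: x ≈ 41.4, y ≈ -29.3 km.

41.4 km east, -29.3 km north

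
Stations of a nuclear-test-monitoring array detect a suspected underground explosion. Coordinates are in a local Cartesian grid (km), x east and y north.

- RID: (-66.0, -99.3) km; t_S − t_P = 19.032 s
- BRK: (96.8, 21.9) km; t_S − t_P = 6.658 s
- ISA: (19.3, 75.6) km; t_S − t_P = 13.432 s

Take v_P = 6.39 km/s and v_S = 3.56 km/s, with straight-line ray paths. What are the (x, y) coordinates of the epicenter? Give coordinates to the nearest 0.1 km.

65.9 km east, -21.8 km north

Distance from S−P lag: d = Δt · v_P v_S / (v_P − v_S) = Δt · (6.39·3.56)/(6.39−3.56) ≈ 8.0383·Δt.
So d_RID = 152.98, d_BRK = 53.52, d_ISA = 107.97 km.
Circle about each station: (x + 66.0)² + (y + 99.3)² = 152.98²; (x − 96.8)² + (y − 21.9)² = 53.52²; (x − 19.3)² + (y − 75.6)² = 107.97².
Subtracting the RID equation from the BRK and ISA equations removes the quadratic terms:
325.6 x + 242.4 y = 16171.85
170.6 x + 349.8 y = 3616.72
Solving the 2×2 system: x ≈ 65.9, y ≈ -21.8 km.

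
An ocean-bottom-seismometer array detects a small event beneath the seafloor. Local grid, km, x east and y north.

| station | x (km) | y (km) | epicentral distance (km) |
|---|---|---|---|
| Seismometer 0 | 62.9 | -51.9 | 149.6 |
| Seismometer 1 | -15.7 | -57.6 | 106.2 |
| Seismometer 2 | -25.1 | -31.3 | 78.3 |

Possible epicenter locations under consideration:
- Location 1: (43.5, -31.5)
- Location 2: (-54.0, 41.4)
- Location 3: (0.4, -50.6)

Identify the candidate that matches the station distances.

Location 2

For each candidate, compare |candidate − station| to the reported distance:
Location 1: residuals Seismometer 0 121.4, Seismometer 1 41.5, Seismometer 2 9.7 → max 121.4 km
Location 2: residuals Seismometer 0 0.0, Seismometer 1 0.0, Seismometer 2 0.1 → max 0.1 km
Location 3: residuals Seismometer 0 87.1, Seismometer 1 88.6, Seismometer 2 46.3 → max 88.6 km
Only Location 2 has all residuals ≈ 0.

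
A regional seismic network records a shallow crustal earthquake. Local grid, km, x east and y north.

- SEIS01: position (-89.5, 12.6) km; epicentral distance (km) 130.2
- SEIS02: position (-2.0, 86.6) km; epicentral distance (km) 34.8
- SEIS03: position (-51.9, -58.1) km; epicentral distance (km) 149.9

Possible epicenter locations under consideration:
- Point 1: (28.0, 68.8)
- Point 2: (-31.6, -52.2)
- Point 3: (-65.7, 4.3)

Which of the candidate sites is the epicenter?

Point 1

For each candidate, compare |candidate − station| to the reported distance:
Point 1: residuals SEIS01 0.0, SEIS02 0.1, SEIS03 0.1 → max 0.1 km
Point 2: residuals SEIS01 43.3, SEIS02 107.1, SEIS03 128.8 → max 128.8 km
Point 3: residuals SEIS01 105.0, SEIS02 69.3, SEIS03 86.0 → max 105.0 km
Only Point 1 has all residuals ≈ 0.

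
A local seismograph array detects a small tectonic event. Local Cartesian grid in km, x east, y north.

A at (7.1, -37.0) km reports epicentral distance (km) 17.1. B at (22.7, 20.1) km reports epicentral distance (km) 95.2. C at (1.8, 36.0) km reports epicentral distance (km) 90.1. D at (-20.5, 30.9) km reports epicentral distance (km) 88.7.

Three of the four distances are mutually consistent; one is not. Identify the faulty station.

Solve using three stations at a time. Using A, C, D (subtract circle equations pairwise → linear system) gives (x, y) ≈ (5.1, -54.1).
Distances from that point to each station vs reported:
  A: calculated 17.2 vs reported 17.1 → residual 0.1 km
  B: calculated 76.2 vs reported 95.2 → residual 19.0 km
  C: calculated 90.1 vs reported 90.1 → residual 0.0 km
  D: calculated 88.7 vs reported 88.7 → residual 0.0 km
A, C, D are mutually consistent (residuals ≈ 0); B is off by 19.0 km.

B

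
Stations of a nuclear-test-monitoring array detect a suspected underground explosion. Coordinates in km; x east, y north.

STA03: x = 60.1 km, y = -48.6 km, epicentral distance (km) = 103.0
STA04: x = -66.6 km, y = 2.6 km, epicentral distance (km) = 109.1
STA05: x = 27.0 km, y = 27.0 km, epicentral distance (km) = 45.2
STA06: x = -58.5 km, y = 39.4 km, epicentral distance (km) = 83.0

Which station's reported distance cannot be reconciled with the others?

Solve using three stations at a time. Using STA04, STA05, STA06 (subtract circle equations pairwise → linear system) gives (x, y) ≈ (18.1, 71.4).
Distances from that point to each station vs reported:
  STA03: calculated 127.1 vs reported 103.0 → residual 24.1 km
  STA04: calculated 109.1 vs reported 109.1 → residual 0.0 km
  STA05: calculated 45.2 vs reported 45.2 → residual 0.0 km
  STA06: calculated 83.0 vs reported 83.0 → residual 0.0 km
STA04, STA05, STA06 are mutually consistent (residuals ≈ 0); STA03 is off by 24.1 km.

STA03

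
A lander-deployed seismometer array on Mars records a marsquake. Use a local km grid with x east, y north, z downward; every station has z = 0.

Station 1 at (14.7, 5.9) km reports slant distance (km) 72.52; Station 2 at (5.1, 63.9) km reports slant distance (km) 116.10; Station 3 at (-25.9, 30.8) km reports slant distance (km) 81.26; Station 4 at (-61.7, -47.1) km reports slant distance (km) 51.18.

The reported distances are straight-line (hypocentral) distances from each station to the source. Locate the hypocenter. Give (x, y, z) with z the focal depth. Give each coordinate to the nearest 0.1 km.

Each station gives a sphere (x−x_i)² + (y−y_i)² + z² = d_i² (stations at z=0).
Subtracting the Station 1 sphere from Station 2 and Station 3: z² cancels, leaving linear equations in x and y:
-19.2 x + 116.0 y = -4361.74
-81.2 x + 49.8 y = 24.51
Solving: x ≈ -26.002, y ≈ -41.905 km (keep extra digits for the depth step; rounded: -26.0, -41.9).
Then from the Station 1 sphere: z² = 72.52² − (x − 14.7)² − (y − 5.9)² with x = -26.002, y = -41.905, so z ≈ 36.293 ≈ 36.3 km.
Check against Station 4 (with the unrounded solution): distance 51.17 ≈ 51.18 km. ✓

(-26.0, -41.9, 36.3)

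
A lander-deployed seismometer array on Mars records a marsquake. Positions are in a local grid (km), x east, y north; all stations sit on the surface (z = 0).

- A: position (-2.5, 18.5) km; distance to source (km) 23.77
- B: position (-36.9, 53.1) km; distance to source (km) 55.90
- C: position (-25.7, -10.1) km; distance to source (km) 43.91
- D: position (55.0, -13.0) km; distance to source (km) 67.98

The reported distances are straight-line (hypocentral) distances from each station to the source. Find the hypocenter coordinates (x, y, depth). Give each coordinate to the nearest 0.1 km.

Each station gives a sphere (x−x_i)² + (y−y_i)² + z² = d_i² (stations at z=0).
Subtracting the A sphere from B and C: z² cancels, leaving linear equations in x and y:
-68.8 x + 69.2 y = 1272.92
-46.4 x − 57.2 y = -949.08
Solving: x ≈ -0.998, y ≈ 17.402 km (keep extra digits for the depth step; rounded: -1.0, 17.4).
Then from the A sphere: z² = 23.77² − (x + 2.5)² − (y − 18.5)² with x = -0.998, y = 17.402, so z ≈ 23.697 ≈ 23.7 km.

x ≈ -1.0 km, y ≈ 17.4 km, depth ≈ 23.7 km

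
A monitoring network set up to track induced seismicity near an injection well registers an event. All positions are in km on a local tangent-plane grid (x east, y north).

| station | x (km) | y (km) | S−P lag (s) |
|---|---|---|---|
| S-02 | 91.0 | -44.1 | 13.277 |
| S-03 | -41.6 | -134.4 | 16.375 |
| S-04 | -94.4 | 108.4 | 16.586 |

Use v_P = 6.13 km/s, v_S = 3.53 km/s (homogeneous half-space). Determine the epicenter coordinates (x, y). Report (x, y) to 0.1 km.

Distance from S−P lag: d = Δt · v_P v_S / (v_P − v_S) = Δt · (6.13·3.53)/(6.13−3.53) ≈ 8.3227·Δt.
So d_S-02 = 110.50, d_S-03 = 136.28, d_S-04 = 138.04 km.
Circle about each station: (x − 91.0)² + (y + 44.1)² = 110.50²; (x + 41.6)² + (y + 134.4)² = 136.28²; (x + 94.4)² + (y − 108.4)² = 138.04².
Subtracting pairs of circle equations eliminates x²+y² and gives linear equations (the radical axes):
-265.2 x − 180.6 y = 3206.12
-370.8 x + 305.0 y = 3591.32
Solving the 2×2 system: x ≈ -11.0, y ≈ -1.6 km.

(-11.0, -1.6)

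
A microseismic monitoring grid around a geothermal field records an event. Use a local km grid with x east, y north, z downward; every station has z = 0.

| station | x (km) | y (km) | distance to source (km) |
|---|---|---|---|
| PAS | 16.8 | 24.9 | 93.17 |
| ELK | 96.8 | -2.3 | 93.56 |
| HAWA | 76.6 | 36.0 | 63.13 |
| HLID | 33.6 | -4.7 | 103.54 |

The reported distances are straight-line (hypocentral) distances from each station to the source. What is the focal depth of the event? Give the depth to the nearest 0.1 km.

Each station gives a sphere (x−x_i)² + (y−y_i)² + z² = d_i² (stations at z=0).
Subtracting the PAS sphere from ELK and HAWA: z² cancels, leaving linear equations in x and y:
160.0 x − 54.4 y = 8400.46
119.6 x + 22.2 y = 10956.56
Solving: x ≈ 77.800, y ≈ 74.402 km (keep extra digits for the depth step; rounded: 77.8, 74.4).
Then from the PAS sphere: z² = 93.17² − (x − 16.8)² − (y − 24.9)² with x = 77.800, y = 74.402, so z ≈ 50.092 ≈ 50.1 km.

50.1 km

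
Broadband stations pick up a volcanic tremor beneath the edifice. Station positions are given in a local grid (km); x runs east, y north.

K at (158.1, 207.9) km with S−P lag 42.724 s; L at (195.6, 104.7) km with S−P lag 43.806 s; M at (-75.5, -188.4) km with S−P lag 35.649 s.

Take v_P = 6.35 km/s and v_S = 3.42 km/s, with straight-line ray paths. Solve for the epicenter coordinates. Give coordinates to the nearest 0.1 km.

(-127.3, 70.7)

Distance from S−P lag: d = Δt · v_P v_S / (v_P − v_S) = Δt · (6.35·3.42)/(6.35−3.42) ≈ 7.4119·Δt.
So d_K = 316.67, d_L = 324.69, d_M = 264.23 km.
Circle about each station: (x − 158.1)² + (y − 207.9)² = 316.67²; (x − 195.6)² + (y − 104.7)² = 324.69²; (x + 75.5)² + (y + 188.4)² = 264.23².
Subtracting pairs of circle equations eliminates x²+y² and gives linear equations (the radical axes):
75.0 x − 206.4 y = -24140.28
-467.2 x − 792.6 y = 3439.19
Solving the 2×2 system: x ≈ -127.3, y ≈ 70.7 km.
Check against K (with the unrounded x, y): √((x − 158.1)²+(y − 207.9)²) = 316.67 ≈ 316.67 km. ✓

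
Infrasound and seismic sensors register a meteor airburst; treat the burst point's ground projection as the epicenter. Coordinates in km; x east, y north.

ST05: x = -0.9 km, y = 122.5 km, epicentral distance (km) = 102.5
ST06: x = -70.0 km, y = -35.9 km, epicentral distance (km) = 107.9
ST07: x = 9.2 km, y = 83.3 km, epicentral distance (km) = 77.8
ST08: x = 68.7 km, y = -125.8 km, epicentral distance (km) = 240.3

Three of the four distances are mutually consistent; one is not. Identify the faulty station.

Solve using three stations at a time. Using ST06, ST07, ST08 (subtract circle equations pairwise → linear system) gives (x, y) ≈ (-67.8, 72.0).
Distances from that point to each station vs reported:
  ST05: calculated 83.8 vs reported 102.5 → residual 18.7 km
  ST06: calculated 107.9 vs reported 107.9 → residual 0.0 km
  ST07: calculated 77.8 vs reported 77.8 → residual 0.0 km
  ST08: calculated 240.3 vs reported 240.3 → residual 0.0 km
ST06, ST07, ST08 are mutually consistent (residuals ≈ 0); ST05 is off by 18.7 km.

ST05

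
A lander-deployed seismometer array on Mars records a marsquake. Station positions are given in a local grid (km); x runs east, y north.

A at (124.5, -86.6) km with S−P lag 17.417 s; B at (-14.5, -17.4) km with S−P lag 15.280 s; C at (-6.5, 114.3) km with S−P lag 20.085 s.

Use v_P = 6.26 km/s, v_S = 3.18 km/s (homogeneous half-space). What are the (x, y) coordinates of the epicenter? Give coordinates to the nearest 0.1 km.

x ≈ 78.4 km, y ≈ 16.1 km

Distance from S−P lag: d = Δt · v_P v_S / (v_P − v_S) = Δt · (6.26·3.18)/(6.26−3.18) ≈ 6.4632·Δt.
So d_A = 112.57, d_B = 98.76, d_C = 129.81 km.
Circle about each station: (x − 124.5)² + (y + 86.6)² = 112.57²; (x + 14.5)² + (y + 17.4)² = 98.76²; (x + 6.5)² + (y − 114.3)² = 129.81².
Subtracting pairs of circle equations eliminates x²+y² and gives linear equations (the radical axes):
-278.0 x + 138.4 y = -19568.33
-262.0 x + 401.8 y = -14071.70
Solving the 2×2 system: x ≈ 78.4, y ≈ 16.1 km.
Check against A (with the unrounded x, y): √((x − 124.5)²+(y + 86.6)²) = 112.57 ≈ 112.57 km. ✓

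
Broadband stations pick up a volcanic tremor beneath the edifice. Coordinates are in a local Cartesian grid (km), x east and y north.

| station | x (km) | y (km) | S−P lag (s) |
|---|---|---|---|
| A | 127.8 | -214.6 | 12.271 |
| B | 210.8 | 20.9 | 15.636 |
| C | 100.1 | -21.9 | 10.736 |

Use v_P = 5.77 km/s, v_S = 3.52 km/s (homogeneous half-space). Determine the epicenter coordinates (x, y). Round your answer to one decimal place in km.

x ≈ 148.6 km, y ≈ -105.8 km

Distance from S−P lag: d = Δt · v_P v_S / (v_P − v_S) = Δt · (5.77·3.52)/(5.77−3.52) ≈ 9.0268·Δt.
So d_A = 110.77, d_B = 141.14, d_C = 96.91 km.
Circle about each station: (x − 127.8)² + (y + 214.6)² = 110.77²; (x − 210.8)² + (y − 20.9)² = 141.14²; (x − 100.1)² + (y + 21.9)² = 96.91².
Subtracting pairs of circle equations eliminates x²+y² and gives linear equations (the radical axes):
166.0 x + 471.0 y = -25163.06
-55.4 x + 385.4 y = -49007.94
Solving the 2×2 system: x ≈ 148.6, y ≈ -105.8 km.
Check against A (with the unrounded x, y): √((x − 127.8)²+(y + 214.6)²) = 110.77 ≈ 110.77 km. ✓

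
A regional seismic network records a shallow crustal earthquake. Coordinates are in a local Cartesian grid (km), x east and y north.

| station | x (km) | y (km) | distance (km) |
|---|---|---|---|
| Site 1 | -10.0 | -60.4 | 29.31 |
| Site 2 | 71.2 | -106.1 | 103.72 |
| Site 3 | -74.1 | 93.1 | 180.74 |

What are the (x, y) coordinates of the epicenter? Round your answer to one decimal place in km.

Circle about each station: (x + 10.0)² + (y + 60.4)² = 29.31²; (x − 71.2)² + (y + 106.1)² = 103.72²; (x + 74.1)² + (y − 93.1)² = 180.74².
Subtracting the Site 1 equation from the Site 2 and Site 3 equations removes the quadratic terms:
162.4 x − 91.4 y = 2679.73
-128.2 x + 307.0 y = -21397.61
Solving the 2×2 system: x ≈ -29.7, y ≈ -82.1 km.

x ≈ -29.7 km, y ≈ -82.1 km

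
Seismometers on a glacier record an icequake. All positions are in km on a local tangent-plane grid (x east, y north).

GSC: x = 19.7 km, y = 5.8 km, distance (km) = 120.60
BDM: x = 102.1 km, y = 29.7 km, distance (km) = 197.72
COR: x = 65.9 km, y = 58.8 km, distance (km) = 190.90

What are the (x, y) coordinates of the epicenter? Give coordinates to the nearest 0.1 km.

x ≈ -57.8 km, y ≈ -86.6 km

Circle about each station: (x − 19.7)² + (y − 5.8)² = 120.60²; (x − 102.1)² + (y − 29.7)² = 197.72²; (x − 65.9)² + (y − 58.8)² = 190.90².
Subtracting the GSC equation from the BDM and COR equations removes the quadratic terms:
164.8 x + 47.8 y = -13664.07
92.4 x + 106.0 y = -14519.93
Solving the 2×2 system: x ≈ -57.8, y ≈ -86.6 km.
Check against GSC (with the unrounded x, y): √((x − 19.7)²+(y − 5.8)²) = 120.60 ≈ 120.60 km. ✓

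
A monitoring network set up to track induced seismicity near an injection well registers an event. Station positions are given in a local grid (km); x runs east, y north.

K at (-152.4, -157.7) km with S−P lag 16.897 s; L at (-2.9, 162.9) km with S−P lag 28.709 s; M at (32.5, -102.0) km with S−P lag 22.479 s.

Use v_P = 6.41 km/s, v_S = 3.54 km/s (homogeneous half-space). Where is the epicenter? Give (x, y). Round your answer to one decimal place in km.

Distance from S−P lag: d = Δt · v_P v_S / (v_P − v_S) = Δt · (6.41·3.54)/(6.41−3.54) ≈ 7.9064·Δt.
So d_K = 133.59, d_L = 226.99, d_M = 177.73 km.
Circle about each station: (x + 152.4)² + (y + 157.7)² = 133.59²; (x + 2.9)² + (y − 162.9)² = 226.99²; (x − 32.5)² + (y + 102.0)² = 177.73².
Subtracting pairs of circle equations eliminates x²+y² and gives linear equations (the radical axes):
299.0 x + 641.2 y = -55228.40
369.8 x + 111.4 y = -50376.46
Solving the 2×2 system: x ≈ -128.3, y ≈ -26.3 km.

x ≈ -128.3 km, y ≈ -26.3 km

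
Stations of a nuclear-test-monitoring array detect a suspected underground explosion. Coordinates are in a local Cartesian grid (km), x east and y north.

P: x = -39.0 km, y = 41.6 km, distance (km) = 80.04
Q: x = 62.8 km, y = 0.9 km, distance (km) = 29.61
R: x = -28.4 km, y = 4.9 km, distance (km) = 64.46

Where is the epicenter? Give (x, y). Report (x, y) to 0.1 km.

35.6 km east, 12.6 km north

Circle about each station: (x + 39.0)² + (y − 41.6)² = 80.04²; (x − 62.8)² + (y − 0.9)² = 29.61²; (x + 28.4)² + (y − 4.9)² = 64.46².
Subtracting the P equation from the Q and R equations removes the quadratic terms:
203.6 x − 81.4 y = 6222.74
21.2 x − 73.4 y = -169.68
Solving the 2×2 system: x ≈ 35.6, y ≈ 12.6 km.
Check against P (with the unrounded x, y): √((x + 39.0)²+(y − 41.6)²) = 80.04 ≈ 80.04 km. ✓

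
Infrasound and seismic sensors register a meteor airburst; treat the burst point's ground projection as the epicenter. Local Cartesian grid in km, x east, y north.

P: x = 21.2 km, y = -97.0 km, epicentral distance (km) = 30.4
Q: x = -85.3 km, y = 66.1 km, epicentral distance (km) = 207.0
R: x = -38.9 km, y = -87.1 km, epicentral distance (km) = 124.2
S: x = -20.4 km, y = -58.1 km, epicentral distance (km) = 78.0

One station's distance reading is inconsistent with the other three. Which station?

R

Solve using three stations at a time. Using P, Q, S (subtract circle equations pairwise → linear system) gives (x, y) ≈ (51.0, -89.7).
Distances from that point to each station vs reported:
  P: calculated 30.7 vs reported 30.4 → residual 0.3 km
  Q: calculated 207.0 vs reported 207.0 → residual 0.0 km
  R: calculated 90.0 vs reported 124.2 → residual 34.2 km
  S: calculated 78.1 vs reported 78.0 → residual 0.1 km
P, Q, S are mutually consistent (residuals ≈ 0); R is off by 34.2 km.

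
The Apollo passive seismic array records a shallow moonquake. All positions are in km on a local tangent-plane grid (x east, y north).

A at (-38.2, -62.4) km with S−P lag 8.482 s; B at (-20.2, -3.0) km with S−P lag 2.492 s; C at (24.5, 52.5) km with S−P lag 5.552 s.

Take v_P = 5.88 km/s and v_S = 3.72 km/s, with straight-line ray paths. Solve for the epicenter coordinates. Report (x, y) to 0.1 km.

Distance from S−P lag: d = Δt · v_P v_S / (v_P − v_S) = Δt · (5.88·3.72)/(5.88−3.72) ≈ 10.1267·Δt.
So d_A = 85.89, d_B = 25.24, d_C = 56.22 km.
Circle about each station: (x + 38.2)² + (y + 62.4)² = 85.89²; (x + 20.2)² + (y + 3.0)² = 25.24²; (x − 24.5)² + (y − 52.5)² = 56.22².
Subtracting the A equation from the B and C equations removes the quadratic terms:
36.0 x + 118.8 y = 1804.07
125.4 x + 229.8 y = 2219.90
Solving the 2×2 system: x ≈ -22.8, y ≈ 22.1 km.
Check against A (with the unrounded x, y): √((x + 38.2)²+(y + 62.4)²) = 85.88 ≈ 85.89 km. ✓

x ≈ -22.8 km, y ≈ 22.1 km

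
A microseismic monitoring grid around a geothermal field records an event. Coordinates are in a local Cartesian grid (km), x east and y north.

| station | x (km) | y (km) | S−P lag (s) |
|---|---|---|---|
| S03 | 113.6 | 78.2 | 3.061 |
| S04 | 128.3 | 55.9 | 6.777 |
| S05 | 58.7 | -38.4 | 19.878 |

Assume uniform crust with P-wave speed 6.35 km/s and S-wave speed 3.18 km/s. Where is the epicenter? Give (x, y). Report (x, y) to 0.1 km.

(94.7, 83.0)

Distance from S−P lag: d = Δt · v_P v_S / (v_P − v_S) = Δt · (6.35·3.18)/(6.35−3.18) ≈ 6.3700·Δt.
So d_S03 = 19.50, d_S04 = 43.17, d_S05 = 126.62 km.
Circle about each station: (x − 113.6)² + (y − 78.2)² = 19.50²; (x − 128.3)² + (y − 55.9)² = 43.17²; (x − 58.7)² + (y + 38.4)² = 126.62².
Subtracting the S03 equation from the S04 and S05 equations removes the quadratic terms:
29.4 x − 44.6 y = -917.90
-109.8 x − 233.2 y = -29752.32
Solving the 2×2 system: x ≈ 94.7, y ≈ 83.0 km.
Check against S03 (with the unrounded x, y): √((x − 113.6)²+(y − 78.2)²) = 19.51 ≈ 19.50 km. ✓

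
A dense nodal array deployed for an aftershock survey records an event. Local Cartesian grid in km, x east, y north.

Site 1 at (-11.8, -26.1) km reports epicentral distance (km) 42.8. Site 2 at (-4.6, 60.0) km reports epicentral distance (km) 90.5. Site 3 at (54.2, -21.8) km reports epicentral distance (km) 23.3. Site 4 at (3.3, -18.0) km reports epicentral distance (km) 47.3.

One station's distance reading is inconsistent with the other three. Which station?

Solve using three stations at a time. Using Site 1, Site 2, Site 3 (subtract circle equations pairwise → linear system) gives (x, y) ≈ (30.9, -23.2).
Distances from that point to each station vs reported:
  Site 1: calculated 42.8 vs reported 42.8 → residual 0.0 km
  Site 2: calculated 90.5 vs reported 90.5 → residual 0.0 km
  Site 3: calculated 23.3 vs reported 23.3 → residual 0.0 km
  Site 4: calculated 28.1 vs reported 47.3 → residual 19.2 km
Site 1, Site 2, Site 3 are mutually consistent (residuals ≈ 0); Site 4 is off by 19.2 km.

Site 4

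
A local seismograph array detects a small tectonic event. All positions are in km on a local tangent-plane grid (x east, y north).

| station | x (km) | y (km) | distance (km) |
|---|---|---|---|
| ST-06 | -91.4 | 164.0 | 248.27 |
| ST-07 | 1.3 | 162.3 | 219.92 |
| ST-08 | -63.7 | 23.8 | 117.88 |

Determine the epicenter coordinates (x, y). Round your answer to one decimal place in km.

(22.5, -56.6)

Circle about each station: (x + 91.4)² + (y − 164.0)² = 248.27²; (x − 1.3)² + (y − 162.3)² = 219.92²; (x + 63.7)² + (y − 23.8)² = 117.88².
Subtracting the ST-06 equation from the ST-07 and ST-08 equations removes the quadratic terms:
185.4 x − 3.4 y = 4366.21
55.4 x − 280.4 y = 17116.47
Solving the 2×2 system: x ≈ 22.5, y ≈ -56.6 km.
Check against ST-06 (with the unrounded x, y): √((x + 91.4)²+(y − 164.0)²) = 248.27 ≈ 248.27 km. ✓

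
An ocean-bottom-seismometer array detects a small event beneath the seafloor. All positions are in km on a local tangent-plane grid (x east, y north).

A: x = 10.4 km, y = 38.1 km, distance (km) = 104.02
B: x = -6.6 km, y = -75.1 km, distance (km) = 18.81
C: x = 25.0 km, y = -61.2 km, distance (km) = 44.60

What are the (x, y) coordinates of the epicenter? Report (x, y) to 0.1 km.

Circle about each station: (x − 10.4)² + (y − 38.1)² = 104.02²; (x + 6.6)² + (y + 75.1)² = 18.81²; (x − 25.0)² + (y + 61.2)² = 44.60².
Subtracting the A equation from the B and C equations removes the quadratic terms:
-34.0 x − 226.4 y = 14590.14
29.2 x − 198.6 y = 11641.67
Solving the 2×2 system: x ≈ -19.6, y ≈ -61.5 km.

-19.6 km east, -61.5 km north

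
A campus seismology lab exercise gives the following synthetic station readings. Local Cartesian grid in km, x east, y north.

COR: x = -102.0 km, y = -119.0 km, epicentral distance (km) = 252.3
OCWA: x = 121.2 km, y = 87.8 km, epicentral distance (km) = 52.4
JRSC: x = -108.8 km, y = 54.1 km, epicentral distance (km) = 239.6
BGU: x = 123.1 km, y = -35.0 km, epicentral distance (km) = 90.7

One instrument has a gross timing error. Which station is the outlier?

Solve using three stations at a time. Using COR, OCWA, BGU (subtract circle equations pairwise → linear system) gives (x, y) ≈ (87.0, 48.2).
Distances from that point to each station vs reported:
  COR: calculated 252.3 vs reported 252.3 → residual 0.0 km
  OCWA: calculated 52.4 vs reported 52.4 → residual 0.0 km
  JRSC: calculated 195.9 vs reported 239.6 → residual 43.7 km
  BGU: calculated 90.7 vs reported 90.7 → residual 0.0 km
COR, OCWA, BGU are mutually consistent (residuals ≈ 0); JRSC is off by 43.7 km.

JRSC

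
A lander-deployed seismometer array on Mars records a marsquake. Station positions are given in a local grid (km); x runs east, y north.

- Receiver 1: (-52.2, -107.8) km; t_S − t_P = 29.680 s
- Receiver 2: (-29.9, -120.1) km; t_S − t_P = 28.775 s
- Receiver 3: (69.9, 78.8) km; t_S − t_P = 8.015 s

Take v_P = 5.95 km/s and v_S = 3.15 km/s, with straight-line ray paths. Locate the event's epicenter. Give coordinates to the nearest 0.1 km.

Distance from S−P lag: d = Δt · v_P v_S / (v_P − v_S) = Δt · (5.95·3.15)/(5.95−3.15) ≈ 6.6937·Δt.
So d_Receiver 1 = 198.67, d_Receiver 2 = 192.61, d_Receiver 3 = 53.65 km.
Circle about each station: (x + 52.2)² + (y + 107.8)² = 198.67²; (x + 29.9)² + (y + 120.1)² = 192.61²; (x − 69.9)² + (y − 78.8)² = 53.65².
Subtracting pairs of circle equations eliminates x²+y² and gives linear equations (the radical axes):
44.6 x − 24.6 y = 3343.50
244.2 x + 373.2 y = 33341.22
Solving the 2×2 system: x ≈ 91.3, y ≈ 29.6 km.
Check against Receiver 1 (with the unrounded x, y): √((x + 52.2)²+(y + 107.8)²) = 198.67 ≈ 198.67 km. ✓

(91.3, 29.6)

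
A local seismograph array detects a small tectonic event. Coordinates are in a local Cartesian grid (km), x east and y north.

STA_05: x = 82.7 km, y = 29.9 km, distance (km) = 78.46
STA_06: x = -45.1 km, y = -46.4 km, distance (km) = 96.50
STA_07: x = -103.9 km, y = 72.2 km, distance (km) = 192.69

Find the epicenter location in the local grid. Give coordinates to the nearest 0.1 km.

x ≈ 51.3 km, y ≈ -42.0 km

Circle about each station: (x − 82.7)² + (y − 29.9)² = 78.46²; (x + 45.1)² + (y + 46.4)² = 96.50²; (x + 103.9)² + (y − 72.2)² = 192.69².
Subtracting pairs of circle equations eliminates x²+y² and gives linear equations (the radical axes):
-255.6 x − 152.6 y = -6702.61
-373.2 x + 84.6 y = -22698.71
Solving the 2×2 system: x ≈ 51.3, y ≈ -42.0 km.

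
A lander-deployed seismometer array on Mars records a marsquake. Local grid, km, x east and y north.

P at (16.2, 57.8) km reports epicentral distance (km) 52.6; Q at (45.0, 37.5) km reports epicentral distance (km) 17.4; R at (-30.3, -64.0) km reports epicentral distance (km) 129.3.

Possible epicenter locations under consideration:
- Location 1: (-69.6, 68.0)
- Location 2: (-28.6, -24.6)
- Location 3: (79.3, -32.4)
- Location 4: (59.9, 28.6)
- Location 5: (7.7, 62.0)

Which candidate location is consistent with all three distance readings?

For each candidate, compare |candidate − station| to the reported distance:
Location 1: residuals P 33.8, Q 101.2, R 8.4 → max 101.2 km
Location 2: residuals P 41.2, Q 78.9, R 89.9 → max 89.9 km
Location 3: residuals P 57.5, Q 60.5, R 15.2 → max 60.5 km
Location 4: residuals P 0.0, Q 0.0, R 0.0 → max 0.0 km
Location 5: residuals P 43.1, Q 27.2, R 2.3 → max 43.1 km
Only Location 4 has all residuals ≈ 0.

Location 4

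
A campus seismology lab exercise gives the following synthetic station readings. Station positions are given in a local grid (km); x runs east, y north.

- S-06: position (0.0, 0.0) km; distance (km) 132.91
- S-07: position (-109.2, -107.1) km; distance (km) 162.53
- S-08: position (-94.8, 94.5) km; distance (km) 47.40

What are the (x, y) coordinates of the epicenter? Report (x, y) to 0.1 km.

Circle about each station: x² + y² = 132.91²; (x + 109.2)² + (y + 107.1)² = 162.53²; (x + 94.8)² + (y − 94.5)² = 47.40².
Subtracting the S-06 equation from the S-07 and S-08 equations removes the quadratic terms:
-218.4 x − 214.2 y = 14644.12
-189.6 x + 189.0 y = 33335.60
Solving the 2×2 system: x ≈ -121.0, y ≈ 55.0 km.

-121.0 km east, 55.0 km north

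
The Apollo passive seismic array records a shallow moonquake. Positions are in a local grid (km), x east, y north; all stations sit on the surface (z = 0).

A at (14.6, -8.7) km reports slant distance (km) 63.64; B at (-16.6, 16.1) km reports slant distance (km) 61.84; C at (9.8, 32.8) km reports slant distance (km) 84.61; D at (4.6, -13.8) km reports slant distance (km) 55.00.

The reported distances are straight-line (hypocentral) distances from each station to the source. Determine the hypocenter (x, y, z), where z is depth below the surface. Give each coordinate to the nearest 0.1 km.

Each station gives a sphere (x−x_i)² + (y−y_i)² + z² = d_i² (stations at z=0).
Subtracting the A sphere from B and C: z² cancels, leaving linear equations in x and y:
-62.4 x + 49.6 y = 471.78
-9.6 x + 83.0 y = -2225.77
Solving: x ≈ -31.800, y ≈ -30.495 km (keep extra digits for the depth step; rounded: -31.8, -30.5).
Then from the A sphere: z² = 63.64² − (x − 14.6)² − (y + 8.7)² with x = -31.800, y = -30.495, so z ≈ 37.710 ≈ 37.7 km.

(-31.8, -30.5, 37.7)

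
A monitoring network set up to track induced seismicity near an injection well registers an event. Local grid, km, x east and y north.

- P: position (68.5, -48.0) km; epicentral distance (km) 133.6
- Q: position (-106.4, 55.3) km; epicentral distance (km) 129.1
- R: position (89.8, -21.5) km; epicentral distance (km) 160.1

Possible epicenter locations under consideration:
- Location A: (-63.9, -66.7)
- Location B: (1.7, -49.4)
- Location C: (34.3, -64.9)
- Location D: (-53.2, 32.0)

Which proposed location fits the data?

For each candidate, compare |candidate − station| to the reported distance:
Location A: residuals P 0.1, Q 0.1, R 0.1 → max 0.1 km
Location B: residuals P 66.8, Q 21.4, R 67.7 → max 67.7 km
Location C: residuals P 95.5, Q 56.0, R 89.6 → max 95.5 km
Location D: residuals P 12.0, Q 71.0, R 7.4 → max 71.0 km
Only Location A has all residuals ≈ 0.

Location A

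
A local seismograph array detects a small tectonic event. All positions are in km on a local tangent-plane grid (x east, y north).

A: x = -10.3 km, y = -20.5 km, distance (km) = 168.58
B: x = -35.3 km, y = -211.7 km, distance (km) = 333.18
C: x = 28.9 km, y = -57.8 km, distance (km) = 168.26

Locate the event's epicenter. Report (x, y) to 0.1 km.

x ≈ 124.6 km, y ≈ 80.6 km

Circle about each station: (x + 10.3)² + (y + 20.5)² = 168.58²; (x + 35.3)² + (y + 211.7)² = 333.18²; (x − 28.9)² + (y + 57.8)² = 168.26².
Subtracting pairs of circle equations eliminates x²+y² and gives linear equations (the radical axes):
-50.0 x − 382.4 y = -37053.06
78.4 x − 74.6 y = 3757.50
Solving the 2×2 system: x ≈ 124.6, y ≈ 80.6 km.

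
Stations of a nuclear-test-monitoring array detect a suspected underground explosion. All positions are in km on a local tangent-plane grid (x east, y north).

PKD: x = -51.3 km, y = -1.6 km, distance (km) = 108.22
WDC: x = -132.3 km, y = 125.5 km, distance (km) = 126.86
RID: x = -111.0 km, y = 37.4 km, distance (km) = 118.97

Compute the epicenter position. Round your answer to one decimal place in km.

x ≈ -8.5 km, y ≈ 97.8 km

Circle about each station: (x + 51.3)² + (y + 1.6)² = 108.22²; (x + 132.3)² + (y − 125.5)² = 126.86²; (x + 111.0)² + (y − 37.4)² = 118.97².
Subtracting the PKD equation from the WDC and RID equations removes the quadratic terms:
-162.0 x + 254.2 y = 26237.40
-119.4 x + 78.0 y = 8643.22
Solving the 2×2 system: x ≈ -8.5, y ≈ 97.8 km.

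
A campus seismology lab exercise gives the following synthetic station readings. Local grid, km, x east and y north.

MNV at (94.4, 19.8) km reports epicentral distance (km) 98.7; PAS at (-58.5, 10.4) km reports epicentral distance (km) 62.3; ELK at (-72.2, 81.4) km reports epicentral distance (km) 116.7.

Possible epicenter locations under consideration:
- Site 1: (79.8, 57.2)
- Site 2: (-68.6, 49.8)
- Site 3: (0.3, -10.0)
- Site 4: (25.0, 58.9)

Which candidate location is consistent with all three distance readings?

For each candidate, compare |candidate − station| to the reported distance:
Site 1: residuals MNV 58.6, PAS 83.7, ELK 37.2 → max 83.7 km
Site 2: residuals MNV 67.0, PAS 21.6, ELK 84.9 → max 84.9 km
Site 3: residuals MNV 0.0, PAS 0.1, ELK 0.0 → max 0.1 km
Site 4: residuals MNV 19.0, PAS 34.3, ELK 16.9 → max 34.3 km
Only Site 3 has all residuals ≈ 0.

Site 3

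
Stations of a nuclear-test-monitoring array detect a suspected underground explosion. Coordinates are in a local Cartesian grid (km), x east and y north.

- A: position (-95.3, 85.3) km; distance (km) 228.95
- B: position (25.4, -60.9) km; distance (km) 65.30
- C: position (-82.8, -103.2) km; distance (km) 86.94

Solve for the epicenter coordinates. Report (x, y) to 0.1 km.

Circle about each station: (x + 95.3)² + (y − 85.3)² = 228.95²; (x − 25.4)² + (y + 60.9)² = 65.30²; (x + 82.8)² + (y + 103.2)² = 86.94².
Subtracting the A equation from the B and C equations removes the quadratic terms:
241.4 x − 292.4 y = 36149.80
25.0 x − 377.0 y = 46007.44
Solving the 2×2 system: x ≈ 2.1, y ≈ -121.9 km.

(2.1, -121.9)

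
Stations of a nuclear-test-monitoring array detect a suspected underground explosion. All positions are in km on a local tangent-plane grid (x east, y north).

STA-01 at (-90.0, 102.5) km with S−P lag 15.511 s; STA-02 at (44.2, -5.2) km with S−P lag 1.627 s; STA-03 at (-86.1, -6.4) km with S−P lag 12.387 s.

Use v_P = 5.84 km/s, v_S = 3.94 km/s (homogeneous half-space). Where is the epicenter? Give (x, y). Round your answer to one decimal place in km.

Distance from S−P lag: d = Δt · v_P v_S / (v_P − v_S) = Δt · (5.84·3.94)/(5.84−3.94) ≈ 12.1103·Δt.
So d_STA-01 = 187.84, d_STA-02 = 19.70, d_STA-03 = 150.01 km.
Circle about each station: (x + 90.0)² + (y − 102.5)² = 187.84²; (x − 44.2)² + (y + 5.2)² = 19.70²; (x + 86.1)² + (y + 6.4)² = 150.01².
Subtracting pairs of circle equations eliminates x²+y² and gives linear equations (the radical axes):
268.4 x − 215.4 y = 18270.21
7.8 x − 217.8 y = 1628.79
Solving the 2×2 system: x ≈ 63.9, y ≈ -5.2 km.
Check against STA-01 (with the unrounded x, y): √((x + 90.0)²+(y − 102.5)²) = 187.84 ≈ 187.84 km. ✓

(63.9, -5.2)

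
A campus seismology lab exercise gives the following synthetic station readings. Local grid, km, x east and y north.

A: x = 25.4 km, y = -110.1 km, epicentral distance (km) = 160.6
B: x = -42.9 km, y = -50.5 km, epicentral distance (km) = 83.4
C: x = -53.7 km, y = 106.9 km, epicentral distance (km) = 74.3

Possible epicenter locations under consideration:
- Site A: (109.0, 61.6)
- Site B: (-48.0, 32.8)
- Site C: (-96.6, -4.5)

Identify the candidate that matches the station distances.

For each candidate, compare |candidate − station| to the reported distance:
Site A: residuals A 30.4, B 105.4, C 94.6 → max 105.4 km
Site B: residuals A 0.0, B 0.1, C 0.0 → max 0.1 km
Site C: residuals A 0.8, B 12.7, C 45.1 → max 45.1 km
Only Site B has all residuals ≈ 0.

Site B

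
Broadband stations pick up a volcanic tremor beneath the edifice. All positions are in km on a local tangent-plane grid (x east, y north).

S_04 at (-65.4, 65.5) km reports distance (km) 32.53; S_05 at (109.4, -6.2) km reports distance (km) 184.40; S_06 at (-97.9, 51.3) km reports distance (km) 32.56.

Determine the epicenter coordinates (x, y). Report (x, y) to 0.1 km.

Circle about each station: (x + 65.4)² + (y − 65.5)² = 32.53²; (x − 109.4)² + (y + 6.2)² = 184.40²; (x + 97.9)² + (y − 51.3)² = 32.56².
Subtracting pairs of circle equations eliminates x²+y² and gives linear equations (the radical axes):
349.6 x − 143.4 y = -29505.77
-65.0 x − 28.4 y = 3646.74
Solving the 2×2 system: x ≈ -70.7, y ≈ 33.4 km.

(-70.7, 33.4)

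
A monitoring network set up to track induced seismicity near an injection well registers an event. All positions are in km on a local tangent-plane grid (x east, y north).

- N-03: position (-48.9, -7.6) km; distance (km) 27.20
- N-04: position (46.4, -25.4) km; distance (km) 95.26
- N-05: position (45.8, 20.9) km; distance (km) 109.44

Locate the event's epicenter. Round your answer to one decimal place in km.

(-48.4, -34.8)

Circle about each station: (x + 48.9)² + (y + 7.6)² = 27.20²; (x − 46.4)² + (y + 25.4)² = 95.26²; (x − 45.8)² + (y − 20.9)² = 109.44².
Subtracting the N-03 equation from the N-04 and N-05 equations removes the quadratic terms:
190.6 x − 35.6 y = -7985.48
189.4 x + 57.0 y = -11151.79
Solving the 2×2 system: x ≈ -48.4, y ≈ -34.8 km.
Check against N-03 (with the unrounded x, y): √((x + 48.9)²+(y + 7.6)²) = 27.23 ≈ 27.20 km. ✓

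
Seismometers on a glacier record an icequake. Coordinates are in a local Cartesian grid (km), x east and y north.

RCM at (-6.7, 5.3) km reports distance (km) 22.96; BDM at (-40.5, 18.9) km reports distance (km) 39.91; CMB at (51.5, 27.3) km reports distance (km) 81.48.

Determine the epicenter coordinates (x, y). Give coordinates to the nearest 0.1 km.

(-18.5, -14.4)

Circle about each station: (x + 6.7)² + (y − 5.3)² = 22.96²; (x + 40.5)² + (y − 18.9)² = 39.91²; (x − 51.5)² + (y − 27.3)² = 81.48².
Subtracting pairs of circle equations eliminates x²+y² and gives linear equations (the radical axes):
-67.6 x + 27.2 y = 858.83
116.4 x + 44.0 y = -2787.27
Solving the 2×2 system: x ≈ -18.5, y ≈ -14.4 km.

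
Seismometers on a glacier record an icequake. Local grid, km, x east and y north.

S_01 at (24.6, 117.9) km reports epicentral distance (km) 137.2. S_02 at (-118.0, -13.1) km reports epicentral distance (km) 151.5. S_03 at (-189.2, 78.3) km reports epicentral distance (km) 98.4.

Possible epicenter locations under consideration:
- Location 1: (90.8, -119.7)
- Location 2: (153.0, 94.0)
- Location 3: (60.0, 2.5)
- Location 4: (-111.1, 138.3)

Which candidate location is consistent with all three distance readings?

Location 4

For each candidate, compare |candidate − station| to the reported distance:
Location 1: residuals S_01 109.4, S_02 82.9, S_03 244.5 → max 244.5 km
Location 2: residuals S_01 6.6, S_02 139.9, S_03 244.2 → max 244.2 km
Location 3: residuals S_01 16.5, S_02 27.2, S_03 162.1 → max 162.1 km
Location 4: residuals S_01 0.0, S_02 0.1, S_03 0.1 → max 0.1 km
Only Location 4 has all residuals ≈ 0.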